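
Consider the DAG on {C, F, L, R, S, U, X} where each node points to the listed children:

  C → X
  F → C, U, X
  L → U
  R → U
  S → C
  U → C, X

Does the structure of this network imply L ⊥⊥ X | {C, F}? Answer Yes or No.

No

There are 5 undirected paths between L and X; checking each against the conditioning set {C, F}:
Path 1: L → U ← F → X
  F is a fork here and F is conditioned on, so the path is blocked at F.
Path 2: L → U ← F → C → X
  F is a fork here and F is conditioned on, so the path is blocked at F.
Path 3: L → U → X
  U is a chain and U is not conditioned on — no node blocks this path, so it is active.
Path 4: L → U → C ← F → X
  F is a fork here and F is conditioned on, so the path is blocked at F.
Path 5: L → U → C → X
  C is a chain here and C is conditioned on, so the path is blocked at C.
At least one path is unblocked, so d-separation fails.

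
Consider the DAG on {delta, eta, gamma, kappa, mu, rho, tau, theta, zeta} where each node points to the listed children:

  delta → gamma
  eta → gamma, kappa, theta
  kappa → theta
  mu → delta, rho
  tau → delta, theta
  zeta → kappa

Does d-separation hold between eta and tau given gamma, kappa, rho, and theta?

3 paths connect eta and tau; each must be blocked for d-separation to hold:
  1. eta → gamma ← delta ← tau — gamma:collider[open]; delta:chain[open] ⇒ active
  2. eta → theta ← tau — theta:collider[open] ⇒ active
  3. eta → kappa → theta ← tau — kappa:chain[blocks]; theta:collider[open] ⇒ blocked
Because an active path exists, eta and tau are not d-separated.

No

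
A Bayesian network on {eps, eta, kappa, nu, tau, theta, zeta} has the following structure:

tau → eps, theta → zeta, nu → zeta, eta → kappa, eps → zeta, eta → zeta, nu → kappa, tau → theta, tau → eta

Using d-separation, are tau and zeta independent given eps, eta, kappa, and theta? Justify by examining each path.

There are 4 undirected paths between tau and zeta; checking each against the conditioning set {eps, eta, kappa, theta}:
Path 1: tau → theta → zeta
  theta is a chain here and theta is conditioned on, so the path is blocked at theta.
Path 2: tau → eps → zeta
  eps is a chain here and eps is conditioned on, so the path is blocked at eps.
Path 3: tau → eta → kappa ← nu → zeta
  eta is a chain here and eta is conditioned on, so the path is blocked at eta.
Path 4: tau → eta → zeta
  eta is a chain here and eta is conditioned on, so the path is blocked at eta.
All paths are blocked; tau ⊥ zeta | {eps, eta, kappa, theta} holds.

Yes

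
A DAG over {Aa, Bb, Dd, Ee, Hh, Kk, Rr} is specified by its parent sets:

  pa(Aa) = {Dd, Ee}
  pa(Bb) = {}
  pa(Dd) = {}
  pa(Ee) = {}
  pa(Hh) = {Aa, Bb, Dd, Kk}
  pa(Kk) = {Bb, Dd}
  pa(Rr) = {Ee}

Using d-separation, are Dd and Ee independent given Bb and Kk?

Yes

4 paths connect Dd and Ee; each must be blocked for d-separation to hold:
Path 1: Dd → Hh ← Aa ← Ee
  Hh is a collider here and neither Hh nor any of its descendants is conditioned on, so the collider stays closed — the path is blocked at Hh.
Path 2: Dd → Kk ← Bb → Hh ← Aa ← Ee
  Bb is a fork here and Bb is conditioned on, so the path is blocked at Bb.
Path 3: Dd → Kk → Hh ← Aa ← Ee
  Kk is a chain here and Kk is conditioned on, so the path is blocked at Kk.
Path 4: Dd → Aa ← Ee
  Aa is a collider here and neither Aa nor any of its descendants is conditioned on, so the collider stays closed — the path is blocked at Aa.
All paths are blocked; Dd ⊥ Ee | {Bb, Kk} holds.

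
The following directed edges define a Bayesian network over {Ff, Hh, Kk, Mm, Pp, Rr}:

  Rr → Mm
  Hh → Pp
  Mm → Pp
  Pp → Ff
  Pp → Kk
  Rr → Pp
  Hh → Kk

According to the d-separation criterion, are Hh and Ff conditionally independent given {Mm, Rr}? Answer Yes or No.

No

We examine all 2 paths between Hh and Ff:
Path 1: Hh → Kk ← Pp → Ff
  Kk is a collider here and neither Kk nor any of its descendants is conditioned on, so the collider stays closed — the path is blocked at Kk.
Path 2: Hh → Pp → Ff
  Pp is a chain and Pp is not conditioned on — no node blocks this path, so it is active.
At least one path is unblocked, so d-separation fails.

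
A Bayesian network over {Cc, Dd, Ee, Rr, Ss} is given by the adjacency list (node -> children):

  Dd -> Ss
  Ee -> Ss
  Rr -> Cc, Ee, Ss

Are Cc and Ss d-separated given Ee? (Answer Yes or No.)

No

There are 2 undirected paths between Cc and Ss; checking each against the conditioning set {Ee}:
Path 1: Cc ← Rr → Ss
  Rr is a fork and Rr is not conditioned on — no node blocks this path, so it is active.
Path 2: Cc ← Rr → Ee → Ss
  Ee is a chain here and Ee is conditioned on, so the path is blocked at Ee.
Because an active path exists, Cc and Ss are not d-separated.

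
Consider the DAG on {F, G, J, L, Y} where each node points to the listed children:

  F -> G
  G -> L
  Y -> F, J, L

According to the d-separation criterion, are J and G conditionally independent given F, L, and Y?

Yes

There are 2 undirected paths between J and G; checking each against the conditioning set {F, L, Y}:
Path 1: J ← Y → L ← G
  Y is a fork here and Y is conditioned on, so the path is blocked at Y.
Path 2: J ← Y → F → G
  Y is a fork here and Y is conditioned on, so the path is blocked at Y.
Since every path is blocked, d-separation holds.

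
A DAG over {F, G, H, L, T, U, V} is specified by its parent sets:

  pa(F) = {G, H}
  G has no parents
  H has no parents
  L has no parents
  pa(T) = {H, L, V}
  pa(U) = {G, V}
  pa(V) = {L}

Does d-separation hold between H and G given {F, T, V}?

No

We examine all 3 paths between H and G:
Path 1: H → T ← L → V → U ← G
  V is a chain here and V is conditioned on, so the path is blocked at V.
Path 2: H → T ← V → U ← G
  V is a fork here and V is conditioned on, so the path is blocked at V.
Path 3: H → F ← G
  F is a collider and F is conditioned on, which opens it — no node blocks this path, so it is active.
Because an active path exists, H and G are not d-separated.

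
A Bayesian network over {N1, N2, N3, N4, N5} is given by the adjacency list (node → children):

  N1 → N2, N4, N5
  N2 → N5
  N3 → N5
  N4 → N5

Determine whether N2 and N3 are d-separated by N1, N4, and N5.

No — N2 and N3 are not d-separated given {N1, N4, N5}.

There are 3 undirected paths between N2 and N3; checking each against the conditioning set {N1, N4, N5}:
Path 1: N2 → N5 ← N3
  N5 is a collider and N5 is conditioned on, which opens it — no node blocks this path, so it is active.
Path 2: N2 ← N1 → N4 → N5 ← N3
  N1 is a fork here and N1 is conditioned on, so the path is blocked at N1.
Path 3: N2 ← N1 → N5 ← N3
  N1 is a fork here and N1 is conditioned on, so the path is blocked at N1.
Because an active path exists, N2 and N3 are not d-separated.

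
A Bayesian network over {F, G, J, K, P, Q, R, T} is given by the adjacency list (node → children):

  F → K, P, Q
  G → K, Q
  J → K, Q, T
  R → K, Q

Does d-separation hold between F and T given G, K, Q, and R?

No

We examine all 6 paths between F and T:
  1. F → K ← J → T — K:collider[open]; J:fork[open] ⇒ active
  2. F → K ← R → Q ← J → T — K:collider[open]; R:fork[blocks]; Q:collider[open]; J:fork[open] ⇒ blocked
  3. F → K ← G → Q ← J → T — K:collider[open]; G:fork[blocks]; Q:collider[open]; J:fork[open] ⇒ blocked
  4. F → Q ← J → T — Q:collider[open]; J:fork[open] ⇒ active
  5. F → Q ← R → K ← J → T — Q:collider[open]; R:fork[blocks]; K:collider[open]; J:fork[open] ⇒ blocked
  6. F → Q ← G → K ← J → T — Q:collider[open]; G:fork[blocks]; K:collider[open]; J:fork[open] ⇒ blocked
At least one path is unblocked, so d-separation fails.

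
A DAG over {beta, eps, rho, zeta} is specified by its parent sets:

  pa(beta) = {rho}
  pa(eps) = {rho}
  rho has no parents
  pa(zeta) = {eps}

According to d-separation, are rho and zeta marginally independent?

No — rho and zeta are not d-separated given ∅.

The only undirected path from rho to zeta is:
Path 1: rho → eps → zeta
  eps is a chain and eps is not conditioned on — no node blocks this path, so it is active.
At least one path is unblocked, so d-separation fails.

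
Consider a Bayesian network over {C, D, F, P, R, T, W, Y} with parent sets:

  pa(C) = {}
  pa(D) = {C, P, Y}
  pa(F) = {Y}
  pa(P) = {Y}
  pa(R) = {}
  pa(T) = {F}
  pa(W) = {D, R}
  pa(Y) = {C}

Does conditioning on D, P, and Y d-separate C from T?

Yes

There are 3 undirected paths between C and T; checking each against the conditioning set {D, P, Y}:
Path 1: C → D ← Y → F → T
  Y is a fork here and Y is conditioned on, so the path is blocked at Y.
Path 2: C → D ← P ← Y → F → T
  P is a chain here and P is conditioned on, so the path is blocked at P.
Path 3: C → Y → F → T
  Y is a chain here and Y is conditioned on, so the path is blocked at Y.
Since every path is blocked, d-separation holds.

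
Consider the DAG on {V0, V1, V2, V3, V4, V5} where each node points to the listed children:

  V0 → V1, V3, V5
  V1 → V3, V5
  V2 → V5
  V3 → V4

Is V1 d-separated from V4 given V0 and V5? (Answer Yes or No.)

We examine all 3 paths between V1 and V4:
Path 1: V1 ← V0 → V3 → V4
  V0 is a fork here and V0 is conditioned on, so the path is blocked at V0.
Path 2: V1 → V5 ← V0 → V3 → V4
  V0 is a fork here and V0 is conditioned on, so the path is blocked at V0.
Path 3: V1 → V3 → V4
  V3 is a chain and V3 is not conditioned on — no node blocks this path, so it is active.
Since the path V1 → V3 → V4 is active, V1 and V4 are not d-separated given {V0, V5}.

No — V1 and V4 are not d-separated given {V0, V5}.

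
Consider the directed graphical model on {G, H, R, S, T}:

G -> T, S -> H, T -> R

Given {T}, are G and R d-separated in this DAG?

The only undirected path from G to R is:
Path 1: G → T → R
  T is a chain here and T is conditioned on, so the path is blocked at T.
All paths are blocked; G ⊥ R | {T} holds.

Yes — G and R are d-separated given {T}.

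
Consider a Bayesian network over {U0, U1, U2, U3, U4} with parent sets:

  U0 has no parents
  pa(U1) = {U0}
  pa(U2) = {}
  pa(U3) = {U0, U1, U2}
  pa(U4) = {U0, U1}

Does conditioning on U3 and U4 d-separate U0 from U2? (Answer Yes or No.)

3 paths connect U0 and U2; each must be blocked for d-separation to hold:
  1. U0 → U4 ← U1 → U3 ← U2 — U4:collider[open]; U1:fork[open]; U3:collider[open] ⇒ active
  2. U0 → U3 ← U2 — U3:collider[open] ⇒ active
  3. U0 → U1 → U3 ← U2 — U1:chain[open]; U3:collider[open] ⇒ active
Because an active path exists, U0 and U2 are not d-separated.

No — U0 and U2 are not d-separated given {U3, U4}.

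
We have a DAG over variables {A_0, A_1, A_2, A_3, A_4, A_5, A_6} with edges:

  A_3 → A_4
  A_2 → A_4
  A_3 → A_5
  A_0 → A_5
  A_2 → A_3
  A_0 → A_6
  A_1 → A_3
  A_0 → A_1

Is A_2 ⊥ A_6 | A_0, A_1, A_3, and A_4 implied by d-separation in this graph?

Yes

There are 4 undirected paths between A_2 and A_6; checking each against the conditioning set {A_0, A_1, A_3, A_4}:
Path 1: A_2 → A_4 ← A_3 ← A_1 ← A_0 → A_6
  A_3 is a chain here and A_3 is conditioned on, so the path is blocked at A_3.
Path 2: A_2 → A_4 ← A_3 → A_5 ← A_0 → A_6
  A_3 is a fork here and A_3 is conditioned on, so the path is blocked at A_3.
Path 3: A_2 → A_3 ← A_1 ← A_0 → A_6
  A_1 is a chain here and A_1 is conditioned on, so the path is blocked at A_1.
Path 4: A_2 → A_3 → A_5 ← A_0 → A_6
  A_3 is a chain here and A_3 is conditioned on, so the path is blocked at A_3.
All paths are blocked; A_2 ⊥ A_6 | {A_0, A_1, A_3, A_4} holds.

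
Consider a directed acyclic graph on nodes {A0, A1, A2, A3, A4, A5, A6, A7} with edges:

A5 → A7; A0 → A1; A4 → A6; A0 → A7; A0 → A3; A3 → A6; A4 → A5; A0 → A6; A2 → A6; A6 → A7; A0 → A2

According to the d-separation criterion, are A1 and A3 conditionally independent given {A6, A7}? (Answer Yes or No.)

There are 5 undirected paths between A1 and A3; checking each against the conditioning set {A6, A7}:
  1. A1 ← A0 → A6 ← A3 — A0:fork[open]; A6:collider[open] ⇒ active
  2. A1 ← A0 → A3 — A0:fork[open] ⇒ active
  3. A1 ← A0 → A2 → A6 ← A3 — A0:fork[open]; A2:chain[open]; A6:collider[open] ⇒ active
  4. A1 ← A0 → A7 ← A6 ← A3 — A0:fork[open]; A7:collider[open]; A6:chain[blocks] ⇒ blocked
  5. A1 ← A0 → A7 ← A5 ← A4 → A6 ← A3 — A0:fork[open]; A7:collider[open]; A5:chain[open]; A4:fork[open]; A6:collider[open] ⇒ active
Because an active path exists, A1 and A3 are not d-separated.

No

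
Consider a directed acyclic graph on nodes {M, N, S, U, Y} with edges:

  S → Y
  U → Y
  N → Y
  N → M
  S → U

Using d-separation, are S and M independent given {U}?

Yes — S and M are d-separated given {U}.

2 paths connect S and M; each must be blocked for d-separation to hold:
  1. S → U → Y ← N → M — U:chain[blocks]; Y:collider[blocks]; N:fork[open] ⇒ blocked
  2. S → Y ← N → M — Y:collider[blocks]; N:fork[open] ⇒ blocked
Every path is blocked, so S and M are d-separated given {U}.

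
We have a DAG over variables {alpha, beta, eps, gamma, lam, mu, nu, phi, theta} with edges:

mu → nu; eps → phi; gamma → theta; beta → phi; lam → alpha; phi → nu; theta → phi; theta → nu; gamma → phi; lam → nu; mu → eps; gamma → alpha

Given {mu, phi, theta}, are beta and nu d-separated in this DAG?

Yes — beta and nu are d-separated given {mu, phi, theta}.

We examine all 6 paths between beta and nu:
Path 1: beta → phi ← theta ← gamma → alpha ← lam → nu
  theta is a chain here and theta is conditioned on, so the path is blocked at theta.
Path 2: beta → phi ← theta → nu
  theta is a fork here and theta is conditioned on, so the path is blocked at theta.
Path 3: beta → phi ← gamma → theta → nu
  theta is a chain here and theta is conditioned on, so the path is blocked at theta.
Path 4: beta → phi ← gamma → alpha ← lam → nu
  alpha is a collider here and neither alpha nor any of its descendants is conditioned on, so the collider stays closed — the path is blocked at alpha.
Path 5: beta → phi → nu
  phi is a chain here and phi is conditioned on, so the path is blocked at phi.
Path 6: beta → phi ← eps ← mu → nu
  mu is a fork here and mu is conditioned on, so the path is blocked at mu.
All paths are blocked; beta ⊥ nu | {mu, phi, theta} holds.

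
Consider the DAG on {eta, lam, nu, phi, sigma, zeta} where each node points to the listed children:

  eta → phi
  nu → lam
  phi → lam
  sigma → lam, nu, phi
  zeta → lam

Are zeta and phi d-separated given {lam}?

Enumerating the 3 paths from zeta to phi and testing each for blocking by {lam}:
  1. zeta → lam ← phi — lam:collider[open] ⇒ active
  2. zeta → lam ← sigma → phi — lam:collider[open]; sigma:fork[open] ⇒ active
  3. zeta → lam ← nu ← sigma → phi — lam:collider[open]; nu:chain[open]; sigma:fork[open] ⇒ active
Since the path zeta → lam ← phi is active, zeta and phi are not d-separated given {lam}.

No — zeta and phi are not d-separated given {lam}.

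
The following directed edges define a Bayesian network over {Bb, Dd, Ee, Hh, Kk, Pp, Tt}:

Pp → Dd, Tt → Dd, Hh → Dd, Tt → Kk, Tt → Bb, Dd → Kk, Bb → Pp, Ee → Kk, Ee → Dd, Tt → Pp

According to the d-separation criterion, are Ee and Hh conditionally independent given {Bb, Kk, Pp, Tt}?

No

5 paths connect Ee and Hh; each must be blocked for d-separation to hold:
Path 1: Ee → Dd ← Hh
  Dd is a collider and its descendant Kk is conditioned on, which opens it — no node blocks this path, so it is active.
Path 2: Ee → Kk ← Dd ← Hh
  Kk is a collider and Kk is conditioned on, which opens it; Dd is a chain and Dd is not conditioned on — no node blocks this path, so it is active.
Path 3: Ee → Kk ← Tt → Dd ← Hh
  Tt is a fork here and Tt is conditioned on, so the path is blocked at Tt.
Path 4: Ee → Kk ← Tt → Bb → Pp → Dd ← Hh
  Tt is a fork here and Tt is conditioned on, so the path is blocked at Tt.
Path 5: Ee → Kk ← Tt → Pp → Dd ← Hh
  Tt is a fork here and Tt is conditioned on, so the path is blocked at Tt.
Because an active path exists, Ee and Hh are not d-separated.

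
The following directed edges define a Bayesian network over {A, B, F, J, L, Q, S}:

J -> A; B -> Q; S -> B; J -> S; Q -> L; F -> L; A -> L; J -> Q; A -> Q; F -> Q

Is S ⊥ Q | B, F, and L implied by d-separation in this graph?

No

5 paths connect S and Q; each must be blocked for d-separation to hold:
Path 1: S → B → Q
  B is a chain here and B is conditioned on, so the path is blocked at B.
Path 2: S ← J → A → Q
  J is a fork and J is not conditioned on; A is a chain and A is not conditioned on — no node blocks this path, so it is active.
Path 3: S ← J → A → L ← Q
  J is a fork and J is not conditioned on; A is a chain and A is not conditioned on; L is a collider and L is conditioned on, which opens it — no node blocks this path, so it is active.
Path 4: S ← J → A → L ← F → Q
  F is a fork here and F is conditioned on, so the path is blocked at F.
Path 5: S ← J → Q
  J is a fork and J is not conditioned on — no node blocks this path, so it is active.
Because an active path exists, S and Q are not d-separated.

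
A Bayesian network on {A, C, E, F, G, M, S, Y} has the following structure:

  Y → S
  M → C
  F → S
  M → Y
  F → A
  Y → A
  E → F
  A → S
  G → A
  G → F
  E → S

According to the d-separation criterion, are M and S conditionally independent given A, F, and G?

6 paths connect M and S; each must be blocked for d-separation to hold:
  1. M → Y → A ← F ← E → S — Y:chain[open]; A:collider[open]; F:chain[blocks]; E:fork[open] ⇒ blocked
  2. M → Y → A ← F → S — Y:chain[open]; A:collider[open]; F:fork[blocks] ⇒ blocked
  3. M → Y → A ← G → F ← E → S — Y:chain[open]; A:collider[open]; G:fork[blocks]; F:collider[open]; E:fork[open] ⇒ blocked
  4. M → Y → A ← G → F → S — Y:chain[open]; A:collider[open]; G:fork[blocks]; F:chain[blocks] ⇒ blocked
  5. M → Y → A → S — Y:chain[open]; A:chain[blocks] ⇒ blocked
  6. M → Y → S — Y:chain[open] ⇒ active
At least one path is unblocked, so d-separation fails.

No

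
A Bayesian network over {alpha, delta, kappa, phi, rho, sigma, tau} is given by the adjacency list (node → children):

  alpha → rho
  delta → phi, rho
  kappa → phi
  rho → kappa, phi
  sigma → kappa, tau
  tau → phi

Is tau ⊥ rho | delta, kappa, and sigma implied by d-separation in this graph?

Enumerating the 6 paths from tau to rho and testing each for blocking by {delta, kappa, sigma}:
Path 1: tau ← sigma → kappa ← rho
  sigma is a fork here and sigma is conditioned on, so the path is blocked at sigma.
Path 2: tau ← sigma → kappa → phi ← delta → rho
  sigma is a fork here and sigma is conditioned on, so the path is blocked at sigma.
Path 3: tau ← sigma → kappa → phi ← rho
  sigma is a fork here and sigma is conditioned on, so the path is blocked at sigma.
Path 4: tau → phi ← delta → rho
  phi is a collider here and neither phi nor any of its descendants is conditioned on, so the collider stays closed — the path is blocked at phi.
Path 5: tau → phi ← kappa ← rho
  phi is a collider here and neither phi nor any of its descendants is conditioned on, so the collider stays closed — the path is blocked at phi.
Path 6: tau → phi ← rho
  phi is a collider here and neither phi nor any of its descendants is conditioned on, so the collider stays closed — the path is blocked at phi.
All paths are blocked; tau ⊥ rho | {delta, kappa, sigma} holds.

Yes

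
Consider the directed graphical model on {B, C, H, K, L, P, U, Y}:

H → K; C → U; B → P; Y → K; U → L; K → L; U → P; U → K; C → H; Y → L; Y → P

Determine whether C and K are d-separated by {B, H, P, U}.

Yes

6 paths connect C and K; each must be blocked for d-separation to hold:
Path 1: C → H → K
  H is a chain here and H is conditioned on, so the path is blocked at H.
Path 2: C → U → P ← Y → L ← K
  U is a chain here and U is conditioned on, so the path is blocked at U.
Path 3: C → U → P ← Y → K
  U is a chain here and U is conditioned on, so the path is blocked at U.
Path 4: C → U → L ← Y → K
  U is a chain here and U is conditioned on, so the path is blocked at U.
Path 5: C → U → L ← K
  U is a chain here and U is conditioned on, so the path is blocked at U.
Path 6: C → U → K
  U is a chain here and U is conditioned on, so the path is blocked at U.
Since every path is blocked, d-separation holds.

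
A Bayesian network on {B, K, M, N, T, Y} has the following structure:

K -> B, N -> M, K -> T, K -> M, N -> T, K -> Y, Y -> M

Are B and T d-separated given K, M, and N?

Yes

There are 3 undirected paths between B and T; checking each against the conditioning set {K, M, N}:
  1. B ← K → Y → M ← N → T — K:fork[blocks]; Y:chain[open]; M:collider[open]; N:fork[blocks] ⇒ blocked
  2. B ← K → T — K:fork[blocks] ⇒ blocked
  3. B ← K → M ← N → T — K:fork[blocks]; M:collider[open]; N:fork[blocks] ⇒ blocked
Every path is blocked, so B and T are d-separated given {K, M, N}.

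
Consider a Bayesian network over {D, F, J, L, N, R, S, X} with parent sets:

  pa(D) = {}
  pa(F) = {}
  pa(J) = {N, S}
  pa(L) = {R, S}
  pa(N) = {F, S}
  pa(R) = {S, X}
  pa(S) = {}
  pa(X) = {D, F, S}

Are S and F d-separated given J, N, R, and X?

There are 5 undirected paths between S and F; checking each against the conditioning set {J, N, R, X}:
Path 1: S → R ← X ← F
  X is a chain here and X is conditioned on, so the path is blocked at X.
Path 2: S → L ← R ← X ← F
  L is a collider here and neither L nor any of its descendants is conditioned on, so the collider stays closed — the path is blocked at L.
Path 3: S → N ← F
  N is a collider and N is conditioned on, which opens it — no node blocks this path, so it is active.
Path 4: S → X ← F
  X is a collider and X is conditioned on, which opens it — no node blocks this path, so it is active.
Path 5: S → J ← N ← F
  N is a chain here and N is conditioned on, so the path is blocked at N.
At least one path is unblocked, so d-separation fails.

No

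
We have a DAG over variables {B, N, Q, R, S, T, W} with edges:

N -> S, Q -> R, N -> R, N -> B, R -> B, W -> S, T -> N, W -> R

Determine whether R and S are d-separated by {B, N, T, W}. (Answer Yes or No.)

Yes — R and S are d-separated given {B, N, T, W}.

There are 3 undirected paths between R and S; checking each against the conditioning set {B, N, T, W}:
  1. R ← N → S — N:fork[blocks] ⇒ blocked
  2. R → B ← N → S — B:collider[open]; N:fork[blocks] ⇒ blocked
  3. R ← W → S — W:fork[blocks] ⇒ blocked
Every path is blocked, so R and S are d-separated given {B, N, T, W}.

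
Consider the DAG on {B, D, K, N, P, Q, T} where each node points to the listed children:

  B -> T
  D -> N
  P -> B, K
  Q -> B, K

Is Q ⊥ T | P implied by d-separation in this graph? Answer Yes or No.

No

There are 2 undirected paths between Q and T; checking each against the conditioning set {P}:
  1. Q → K ← P → B → T — K:collider[blocks]; P:fork[blocks]; B:chain[open] ⇒ blocked
  2. Q → B → T — B:chain[open] ⇒ active
At least one path is unblocked, so d-separation fails.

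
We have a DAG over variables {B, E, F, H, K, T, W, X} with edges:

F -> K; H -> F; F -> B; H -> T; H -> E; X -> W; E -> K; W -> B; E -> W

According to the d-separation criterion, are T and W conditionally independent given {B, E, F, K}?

Yes

We examine all 4 paths between T and W:
Path 1: T ← H → F → K ← E → W
  F is a chain here and F is conditioned on, so the path is blocked at F.
Path 2: T ← H → F → B ← W
  F is a chain here and F is conditioned on, so the path is blocked at F.
Path 3: T ← H → E → K ← F → B ← W
  E is a chain here and E is conditioned on, so the path is blocked at E.
Path 4: T ← H → E → W
  E is a chain here and E is conditioned on, so the path is blocked at E.
All paths are blocked; T ⊥ W | {B, E, F, K} holds.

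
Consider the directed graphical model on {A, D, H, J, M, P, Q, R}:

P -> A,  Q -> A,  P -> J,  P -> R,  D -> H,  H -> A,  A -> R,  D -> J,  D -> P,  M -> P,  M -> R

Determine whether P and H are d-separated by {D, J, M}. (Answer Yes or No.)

Enumerating the 5 paths from P to H and testing each for blocking by {D, J, M}:
Path 1: P → J ← D → H
  D is a fork here and D is conditioned on, so the path is blocked at D.
Path 2: P → R ← A ← H
  R is a collider here and neither R nor any of its descendants is conditioned on, so the collider stays closed — the path is blocked at R.
Path 3: P ← M → R ← A ← H
  M is a fork here and M is conditioned on, so the path is blocked at M.
Path 4: P → A ← H
  A is a collider here and neither A nor any of its descendants is conditioned on, so the collider stays closed — the path is blocked at A.
Path 5: P ← D → H
  D is a fork here and D is conditioned on, so the path is blocked at D.
Since every path is blocked, d-separation holds.

Yes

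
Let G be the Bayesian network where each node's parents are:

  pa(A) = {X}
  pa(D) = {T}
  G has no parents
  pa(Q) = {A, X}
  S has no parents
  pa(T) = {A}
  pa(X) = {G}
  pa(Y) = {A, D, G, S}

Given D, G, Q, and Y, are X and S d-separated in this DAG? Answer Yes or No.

We examine all 5 paths between X and S:
  1. X → A → T → D → Y ← S — A:chain[open]; T:chain[open]; D:chain[blocks]; Y:collider[open] ⇒ blocked
  2. X → A → Y ← S — A:chain[open]; Y:collider[open] ⇒ active
  3. X → Q ← A → T → D → Y ← S — Q:collider[open]; A:fork[open]; T:chain[open]; D:chain[blocks]; Y:collider[open] ⇒ blocked
  4. X → Q ← A → Y ← S — Q:collider[open]; A:fork[open]; Y:collider[open] ⇒ active
  5. X ← G → Y ← S — G:fork[blocks]; Y:collider[open] ⇒ blocked
Because an active path exists, X and S are not d-separated.

No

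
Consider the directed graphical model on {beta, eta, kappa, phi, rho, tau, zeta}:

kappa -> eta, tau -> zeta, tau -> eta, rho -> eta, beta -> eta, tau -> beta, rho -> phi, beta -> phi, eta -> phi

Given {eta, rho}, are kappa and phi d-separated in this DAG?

No — kappa and phi are not d-separated given {eta, rho}.

We examine all 4 paths between kappa and phi:
Path 1: kappa → eta → phi
  eta is a chain here and eta is conditioned on, so the path is blocked at eta.
Path 2: kappa → eta ← beta → phi
  eta is a collider and eta is conditioned on, which opens it; beta is a fork and beta is not conditioned on — no node blocks this path, so it is active.
Path 3: kappa → eta ← tau → beta → phi
  eta is a collider and eta is conditioned on, which opens it; tau is a fork and tau is not conditioned on; beta is a chain and beta is not conditioned on — no node blocks this path, so it is active.
Path 4: kappa → eta ← rho → phi
  rho is a fork here and rho is conditioned on, so the path is blocked at rho.
Since the path kappa → eta ← beta → phi is active, kappa and phi are not d-separated given {eta, rho}.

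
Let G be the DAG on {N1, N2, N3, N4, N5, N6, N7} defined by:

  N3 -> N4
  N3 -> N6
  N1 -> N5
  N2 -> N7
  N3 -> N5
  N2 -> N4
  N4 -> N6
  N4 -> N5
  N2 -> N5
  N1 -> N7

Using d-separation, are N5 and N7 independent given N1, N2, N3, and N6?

Yes

We examine all 5 paths between N5 and N7:
  1. N5 ← N2 → N7 — N2:fork[blocks] ⇒ blocked
  2. N5 ← N3 → N6 ← N4 ← N2 → N7 — N3:fork[blocks]; N6:collider[open]; N4:chain[open]; N2:fork[blocks] ⇒ blocked
  3. N5 ← N3 → N4 ← N2 → N7 — N3:fork[blocks]; N4:collider[open]; N2:fork[blocks] ⇒ blocked
  4. N5 ← N1 → N7 — N1:fork[blocks] ⇒ blocked
  5. N5 ← N4 ← N2 → N7 — N4:chain[open]; N2:fork[blocks] ⇒ blocked
Since every path is blocked, d-separation holds.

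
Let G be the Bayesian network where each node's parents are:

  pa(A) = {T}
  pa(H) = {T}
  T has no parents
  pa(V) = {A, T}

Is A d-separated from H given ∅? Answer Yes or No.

No — A and H are not d-separated given ∅.

Enumerating the 2 paths from A to H and testing each for blocking by ∅:
  1. A ← T → H — T:fork[open] ⇒ active
  2. A → V ← T → H — V:collider[blocks]; T:fork[open] ⇒ blocked
Since the path A ← T → H is active, A and H are not d-separated given ∅.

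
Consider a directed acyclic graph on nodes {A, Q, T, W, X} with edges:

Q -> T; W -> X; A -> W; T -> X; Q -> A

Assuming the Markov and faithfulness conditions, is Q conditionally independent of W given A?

Yes

Enumerating the 2 paths from Q to W and testing each for blocking by {A}:
  1. Q → T → X ← W — T:chain[open]; X:collider[blocks] ⇒ blocked
  2. Q → A → W — A:chain[blocks] ⇒ blocked
Since every path is blocked, d-separation holds.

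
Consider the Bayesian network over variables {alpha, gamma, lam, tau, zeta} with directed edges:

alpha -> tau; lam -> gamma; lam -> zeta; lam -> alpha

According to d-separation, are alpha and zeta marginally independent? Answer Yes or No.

Only one path connects alpha and zeta:
  1. alpha ← lam → zeta — lam:fork[open] ⇒ active
Because an active path exists, alpha and zeta are not d-separated.

No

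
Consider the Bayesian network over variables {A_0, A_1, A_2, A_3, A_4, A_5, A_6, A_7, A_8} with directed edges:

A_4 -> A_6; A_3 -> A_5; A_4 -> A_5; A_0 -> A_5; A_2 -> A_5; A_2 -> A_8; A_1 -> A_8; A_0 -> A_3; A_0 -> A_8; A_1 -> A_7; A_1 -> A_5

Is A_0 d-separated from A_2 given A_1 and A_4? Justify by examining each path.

Yes — A_0 and A_2 are d-separated given {A_1, A_4}.

There are 6 undirected paths between A_0 and A_2; checking each against the conditioning set {A_1, A_4}:
Path 1: A_0 → A_3 → A_5 ← A_2
  A_5 is a collider here and neither A_5 nor any of its descendants is conditioned on, so the collider stays closed — the path is blocked at A_5.
Path 2: A_0 → A_3 → A_5 ← A_1 → A_8 ← A_2
  A_5 is a collider here and neither A_5 nor any of its descendants is conditioned on, so the collider stays closed — the path is blocked at A_5.
Path 3: A_0 → A_8 ← A_2
  A_8 is a collider here and neither A_8 nor any of its descendants is conditioned on, so the collider stays closed — the path is blocked at A_8.
Path 4: A_0 → A_8 ← A_1 → A_5 ← A_2
  A_8 is a collider here and neither A_8 nor any of its descendants is conditioned on, so the collider stays closed — the path is blocked at A_8.
Path 5: A_0 → A_5 ← A_2
  A_5 is a collider here and neither A_5 nor any of its descendants is conditioned on, so the collider stays closed — the path is blocked at A_5.
Path 6: A_0 → A_5 ← A_1 → A_8 ← A_2
  A_5 is a collider here and neither A_5 nor any of its descendants is conditioned on, so the collider stays closed — the path is blocked at A_5.
Every path is blocked, so A_0 and A_2 are d-separated given {A_1, A_4}.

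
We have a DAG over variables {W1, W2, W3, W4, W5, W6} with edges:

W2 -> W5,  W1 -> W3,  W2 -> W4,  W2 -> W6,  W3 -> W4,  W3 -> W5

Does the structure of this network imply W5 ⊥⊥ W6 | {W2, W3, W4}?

There are 2 undirected paths between W5 and W6; checking each against the conditioning set {W2, W3, W4}:
Path 1: W5 ← W2 → W6
  W2 is a fork here and W2 is conditioned on, so the path is blocked at W2.
Path 2: W5 ← W3 → W4 ← W2 → W6
  W3 is a fork here and W3 is conditioned on, so the path is blocked at W3.
All paths are blocked; W5 ⊥ W6 | {W2, W3, W4} holds.

Yes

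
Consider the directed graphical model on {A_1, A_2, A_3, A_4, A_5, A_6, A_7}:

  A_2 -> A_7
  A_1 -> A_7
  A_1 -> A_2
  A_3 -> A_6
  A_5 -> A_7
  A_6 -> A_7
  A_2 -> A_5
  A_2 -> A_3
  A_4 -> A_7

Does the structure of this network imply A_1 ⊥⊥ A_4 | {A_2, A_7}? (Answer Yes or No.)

Enumerating the 4 paths from A_1 to A_4 and testing each for blocking by {A_2, A_7}:
Path 1: A_1 → A_2 → A_3 → A_6 → A_7 ← A_4
  A_2 is a chain here and A_2 is conditioned on, so the path is blocked at A_2.
Path 2: A_1 → A_2 → A_7 ← A_4
  A_2 is a chain here and A_2 is conditioned on, so the path is blocked at A_2.
Path 3: A_1 → A_2 → A_5 → A_7 ← A_4
  A_2 is a chain here and A_2 is conditioned on, so the path is blocked at A_2.
Path 4: A_1 → A_7 ← A_4
  A_7 is a collider and A_7 is conditioned on, which opens it — no node blocks this path, so it is active.
At least one path is unblocked, so d-separation fails.

No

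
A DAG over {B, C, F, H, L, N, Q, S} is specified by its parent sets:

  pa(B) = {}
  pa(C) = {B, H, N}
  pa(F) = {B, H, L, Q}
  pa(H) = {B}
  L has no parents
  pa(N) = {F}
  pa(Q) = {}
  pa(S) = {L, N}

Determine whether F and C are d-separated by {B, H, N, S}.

Enumerating the 6 paths from F to C and testing each for blocking by {B, H, N, S}:
  1. F ← L → S ← N → C — L:fork[open]; S:collider[open]; N:fork[blocks] ⇒ blocked
  2. F ← B → C — B:fork[blocks] ⇒ blocked
  3. F ← B → H → C — B:fork[blocks]; H:chain[blocks] ⇒ blocked
  4. F ← H ← B → C — H:chain[blocks]; B:fork[blocks] ⇒ blocked
  5. F ← H → C — H:fork[blocks] ⇒ blocked
  6. F → N → C — N:chain[blocks] ⇒ blocked
Every path is blocked, so F and C are d-separated given {B, H, N, S}.

Yes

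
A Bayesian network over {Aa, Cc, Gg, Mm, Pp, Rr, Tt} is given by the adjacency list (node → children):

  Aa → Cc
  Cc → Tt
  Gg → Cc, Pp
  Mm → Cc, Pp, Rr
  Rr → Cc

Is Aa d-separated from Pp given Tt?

Enumerating the 3 paths from Aa to Pp and testing each for blocking by {Tt}:
Path 1: Aa → Cc ← Gg → Pp
  Cc is a collider and its descendant Tt is conditioned on, which opens it; Gg is a fork and Gg is not conditioned on — no node blocks this path, so it is active.
Path 2: Aa → Cc ← Rr ← Mm → Pp
  Cc is a collider and its descendant Tt is conditioned on, which opens it; Rr is a chain and Rr is not conditioned on; Mm is a fork and Mm is not conditioned on — no node blocks this path, so it is active.
Path 3: Aa → Cc ← Mm → Pp
  Cc is a collider and its descendant Tt is conditioned on, which opens it; Mm is a fork and Mm is not conditioned on — no node blocks this path, so it is active.
At least one path is unblocked, so d-separation fails.

No — Aa and Pp are not d-separated given {Tt}.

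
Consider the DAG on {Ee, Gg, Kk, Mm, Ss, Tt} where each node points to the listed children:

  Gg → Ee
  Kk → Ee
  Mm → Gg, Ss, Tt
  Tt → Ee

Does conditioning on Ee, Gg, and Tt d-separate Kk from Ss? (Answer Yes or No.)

We examine all 2 paths between Kk and Ss:
  1. Kk → Ee ← Tt ← Mm → Ss — Ee:collider[open]; Tt:chain[blocks]; Mm:fork[open] ⇒ blocked
  2. Kk → Ee ← Gg ← Mm → Ss — Ee:collider[open]; Gg:chain[blocks]; Mm:fork[open] ⇒ blocked
Every path is blocked, so Kk and Ss are d-separated given {Ee, Gg, Tt}.

Yes — Kk and Ss are d-separated given {Ee, Gg, Tt}.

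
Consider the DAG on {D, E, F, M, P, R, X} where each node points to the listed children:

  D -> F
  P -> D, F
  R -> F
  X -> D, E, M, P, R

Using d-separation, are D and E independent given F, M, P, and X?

Yes — D and E are d-separated given {F, M, P, X}.

5 paths connect D and E; each must be blocked for d-separation to hold:
Path 1: D → F ← P ← X → E
  P is a chain here and P is conditioned on, so the path is blocked at P.
Path 2: D → F ← R ← X → E
  X is a fork here and X is conditioned on, so the path is blocked at X.
Path 3: D ← P → F ← R ← X → E
  P is a fork here and P is conditioned on, so the path is blocked at P.
Path 4: D ← P ← X → E
  P is a chain here and P is conditioned on, so the path is blocked at P.
Path 5: D ← X → E
  X is a fork here and X is conditioned on, so the path is blocked at X.
Since every path is blocked, d-separation holds.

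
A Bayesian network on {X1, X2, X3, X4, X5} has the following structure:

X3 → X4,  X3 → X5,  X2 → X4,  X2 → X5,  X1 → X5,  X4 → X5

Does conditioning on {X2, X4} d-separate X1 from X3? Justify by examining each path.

Yes

Enumerating the 3 paths from X1 to X3 and testing each for blocking by {X2, X4}:
Path 1: X1 → X5 ← X3
  X5 is a collider here and neither X5 nor any of its descendants is conditioned on, so the collider stays closed — the path is blocked at X5.
Path 2: X1 → X5 ← X2 → X4 ← X3
  X5 is a collider here and neither X5 nor any of its descendants is conditioned on, so the collider stays closed — the path is blocked at X5.
Path 3: X1 → X5 ← X4 ← X3
  X5 is a collider here and neither X5 nor any of its descendants is conditioned on, so the collider stays closed — the path is blocked at X5.
Every path is blocked, so X1 and X3 are d-separated given {X2, X4}.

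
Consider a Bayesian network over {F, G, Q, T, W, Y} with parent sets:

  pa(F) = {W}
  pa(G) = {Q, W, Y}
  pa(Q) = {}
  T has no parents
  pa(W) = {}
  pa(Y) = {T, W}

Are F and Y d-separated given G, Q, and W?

We examine all 2 paths between F and Y:
  1. F ← W → Y — W:fork[blocks] ⇒ blocked
  2. F ← W → G ← Y — W:fork[blocks]; G:collider[open] ⇒ blocked
Since every path is blocked, d-separation holds.

Yes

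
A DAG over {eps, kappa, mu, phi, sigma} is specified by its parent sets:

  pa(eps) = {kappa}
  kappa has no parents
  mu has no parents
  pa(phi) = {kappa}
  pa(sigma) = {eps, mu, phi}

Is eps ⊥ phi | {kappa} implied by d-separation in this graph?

Yes

There are 2 undirected paths between eps and phi; checking each against the conditioning set {kappa}:
Path 1: eps ← kappa → phi
  kappa is a fork here and kappa is conditioned on, so the path is blocked at kappa.
Path 2: eps → sigma ← phi
  sigma is a collider here and neither sigma nor any of its descendants is conditioned on, so the collider stays closed — the path is blocked at sigma.
Since every path is blocked, d-separation holds.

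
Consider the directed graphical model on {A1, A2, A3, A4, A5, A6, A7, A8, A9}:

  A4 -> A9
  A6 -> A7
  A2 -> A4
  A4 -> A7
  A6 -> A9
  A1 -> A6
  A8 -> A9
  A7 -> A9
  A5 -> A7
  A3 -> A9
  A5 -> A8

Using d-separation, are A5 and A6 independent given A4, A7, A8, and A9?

We examine all 6 paths between A5 and A6:
  1. A5 → A8 → A9 ← A7 ← A6 — A8:chain[blocks]; A9:collider[open]; A7:chain[blocks] ⇒ blocked
  2. A5 → A8 → A9 ← A6 — A8:chain[blocks]; A9:collider[open] ⇒ blocked
  3. A5 → A8 → A9 ← A4 → A7 ← A6 — A8:chain[blocks]; A9:collider[open]; A4:fork[blocks]; A7:collider[open] ⇒ blocked
  4. A5 → A7 → A9 ← A6 — A7:chain[blocks]; A9:collider[open] ⇒ blocked
  5. A5 → A7 ← A6 — A7:collider[open] ⇒ active
  6. A5 → A7 ← A4 → A9 ← A6 — A7:collider[open]; A4:fork[blocks]; A9:collider[open] ⇒ blocked
At least one path is unblocked, so d-separation fails.

No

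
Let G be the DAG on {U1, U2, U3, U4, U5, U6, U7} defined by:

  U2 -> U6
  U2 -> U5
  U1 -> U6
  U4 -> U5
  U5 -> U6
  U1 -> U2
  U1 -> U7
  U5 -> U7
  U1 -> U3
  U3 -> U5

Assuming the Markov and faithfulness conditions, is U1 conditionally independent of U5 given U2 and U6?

Enumerating the 6 paths from U1 to U5 and testing each for blocking by {U2, U6}:
Path 1: U1 → U2 → U5
  U2 is a chain here and U2 is conditioned on, so the path is blocked at U2.
Path 2: U1 → U2 → U6 ← U5
  U2 is a chain here and U2 is conditioned on, so the path is blocked at U2.
Path 3: U1 → U6 ← U5
  U6 is a collider and U6 is conditioned on, which opens it — no node blocks this path, so it is active.
Path 4: U1 → U6 ← U2 → U5
  U2 is a fork here and U2 is conditioned on, so the path is blocked at U2.
Path 5: U1 → U7 ← U5
  U7 is a collider here and neither U7 nor any of its descendants is conditioned on, so the collider stays closed — the path is blocked at U7.
Path 6: U1 → U3 → U5
  U3 is a chain and U3 is not conditioned on — no node blocks this path, so it is active.
At least one path is unblocked, so d-separation fails.

No — U1 and U5 are not d-separated given {U2, U6}.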